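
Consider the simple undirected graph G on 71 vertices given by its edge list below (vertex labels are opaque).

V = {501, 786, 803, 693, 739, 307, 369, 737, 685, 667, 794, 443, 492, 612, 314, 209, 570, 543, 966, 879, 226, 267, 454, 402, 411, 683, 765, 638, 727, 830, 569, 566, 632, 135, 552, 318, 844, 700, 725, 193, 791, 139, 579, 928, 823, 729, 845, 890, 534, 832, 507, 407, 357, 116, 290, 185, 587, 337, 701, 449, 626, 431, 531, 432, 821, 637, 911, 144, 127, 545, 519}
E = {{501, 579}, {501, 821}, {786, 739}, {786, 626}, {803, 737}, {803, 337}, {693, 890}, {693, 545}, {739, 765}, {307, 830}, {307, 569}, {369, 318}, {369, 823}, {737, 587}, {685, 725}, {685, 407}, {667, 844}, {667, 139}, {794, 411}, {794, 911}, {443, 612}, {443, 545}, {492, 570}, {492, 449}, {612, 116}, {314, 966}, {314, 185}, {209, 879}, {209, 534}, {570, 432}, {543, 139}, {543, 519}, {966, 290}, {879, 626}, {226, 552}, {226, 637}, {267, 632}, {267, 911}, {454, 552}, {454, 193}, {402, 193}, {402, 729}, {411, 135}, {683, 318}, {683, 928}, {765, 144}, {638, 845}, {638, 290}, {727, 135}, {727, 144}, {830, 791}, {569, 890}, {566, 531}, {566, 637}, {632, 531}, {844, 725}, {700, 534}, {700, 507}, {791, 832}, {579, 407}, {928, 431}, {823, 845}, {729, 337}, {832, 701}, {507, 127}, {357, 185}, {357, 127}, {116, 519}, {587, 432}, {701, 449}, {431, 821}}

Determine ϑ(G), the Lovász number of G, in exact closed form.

N(637) = {226, 566}, |N(637)| = 2.
Vertex 821 has 2 neighbors: 501, 431.
Vertex 579 has 2 neighbors: 501, 407.
Vertex 454 has 2 neighbors: 552, 193.
deg(v) = 2 for all v (|V|=71); connected 2-regular on 71 ⇒ C_{71}.
spec(A) ≈ [2.0, 1.9922, 1.9688, 1.9299, 1.876, 1.8074, 1.7246, 1.6284, 1.5194, 1.3985, 1.2666, 1.1249, 0.9743, 0.8162, 0.6516, 0.4819, 0.3085, 0.1326, -0.0442, -0.2208, -0.3956, -0.5673, -0.7346, -0.8961, -1.0507, -1.1969, -1.3339, -1.4604, -1.5754, -1.6781, -1.7677, -1.8435, -1.9048, -1.9513, -1.9824, -1.998] (distinct, 4 d.p.).
−71·(-2*cos(pi/71)) / ((2)−(-2*cos(pi/71))) = 71*cos(pi/71)/(cos(pi/71) + 1) = ϑ(G).
= 35.48261826… (decimal).
α=35, χ(Ḡ)=36; ϑ=71*cos(pi/71)/(cos(pi/71) + 1) lies between (both strict).

71*cos(pi/71)/(cos(pi/71) + 1)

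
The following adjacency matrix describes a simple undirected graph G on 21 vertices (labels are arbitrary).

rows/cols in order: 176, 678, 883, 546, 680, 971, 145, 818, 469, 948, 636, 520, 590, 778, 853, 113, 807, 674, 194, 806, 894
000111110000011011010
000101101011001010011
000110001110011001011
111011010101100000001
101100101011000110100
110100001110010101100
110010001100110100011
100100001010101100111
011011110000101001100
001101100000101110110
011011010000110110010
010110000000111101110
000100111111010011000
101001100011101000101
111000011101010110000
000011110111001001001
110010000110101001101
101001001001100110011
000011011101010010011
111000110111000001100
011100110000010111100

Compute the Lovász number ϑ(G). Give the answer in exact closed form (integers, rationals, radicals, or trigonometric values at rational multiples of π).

Vertex 680 has 10 neighbors: 176, 883, 546, 145, 469, 636, 520, 113, 807, 194.
deg(546) = 10; N(546) = {176, 678, 883, 680, 971, 818, 948, 520, 590, 894}.
N(194) = {680, 971, 818, 469, 948, 520, 778, 807, 806, 894}, |N(194)| = 10.
deg(853) = 10; N(853) = {176, 678, 883, 818, 469, 948, 520, 778, 113, 807}.
Regular of degree 10 on 21 vertices: Kneser-type, 2-subsets of [7].
Distinct eigenvalues (to 3 d.p.): [10.0, 1.0, -4.0].
With N=21: ϑ(G) = 21·(-1*(-4))/(10−(-4)) = 6.
Numerically 6.000000000.

6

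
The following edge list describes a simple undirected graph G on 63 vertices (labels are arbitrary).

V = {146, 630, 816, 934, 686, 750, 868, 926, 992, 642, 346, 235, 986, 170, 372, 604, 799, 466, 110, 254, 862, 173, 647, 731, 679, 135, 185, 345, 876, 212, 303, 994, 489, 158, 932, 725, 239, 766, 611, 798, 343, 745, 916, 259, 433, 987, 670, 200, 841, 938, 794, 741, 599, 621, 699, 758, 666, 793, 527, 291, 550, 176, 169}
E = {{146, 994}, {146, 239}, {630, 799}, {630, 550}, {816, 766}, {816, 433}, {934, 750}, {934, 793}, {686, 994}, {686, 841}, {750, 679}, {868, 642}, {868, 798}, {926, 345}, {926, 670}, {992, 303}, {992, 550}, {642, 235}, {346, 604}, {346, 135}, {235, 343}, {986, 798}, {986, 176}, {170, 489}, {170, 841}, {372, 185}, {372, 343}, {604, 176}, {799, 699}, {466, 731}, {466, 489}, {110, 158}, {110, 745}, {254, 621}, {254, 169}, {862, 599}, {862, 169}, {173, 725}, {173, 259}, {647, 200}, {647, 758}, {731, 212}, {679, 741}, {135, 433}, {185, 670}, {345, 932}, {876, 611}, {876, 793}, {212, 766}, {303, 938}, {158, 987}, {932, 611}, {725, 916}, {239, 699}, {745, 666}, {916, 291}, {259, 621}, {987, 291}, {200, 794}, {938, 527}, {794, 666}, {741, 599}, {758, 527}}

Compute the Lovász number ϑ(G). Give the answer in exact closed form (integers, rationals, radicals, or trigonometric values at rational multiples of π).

deg(741) = 2; N(741) = {679, 599}.
N(794) = {200, 666}, |N(794)| = 2.
Vertex 254 has 2 neighbors: 621, 169.
deg(725) = 2; N(725) = {173, 916}.
deg(v) = 2 for all v (|V|=63); the odd cycle C_{63}.
A has 32 distinct eigenvalues ≈ [2.0, 1.99, 1.96, 1.911, 1.843, 1.756, 1.652, 1.532, 1.396, 1.247, 1.085, 0.912, 0.731, 0.542, 0.347, 0.149, -0.05, -0.249, -0.445, -0.637, -0.823, -1.0, -1.167, -1.323, -1.466, -1.594, -1.707, -1.802, -1.879, -1.938, -1.978, -1.998].
With N=63: ϑ(G) = 63·(-(-1)*2*cos(pi/63))/(2−(-2*cos(pi/63))) = 63*cos(pi/63)/(cos(pi/63) + 1).
ϑ(G) ≈ 31.4804.
Sandwich: α(G)=31 ≤ ϑ(G)=63*cos(pi/63)/(cos(pi/63) + 1) ≤ χ(Ḡ)=32 (both strict).

63*cos(pi/63)/(cos(pi/63) + 1)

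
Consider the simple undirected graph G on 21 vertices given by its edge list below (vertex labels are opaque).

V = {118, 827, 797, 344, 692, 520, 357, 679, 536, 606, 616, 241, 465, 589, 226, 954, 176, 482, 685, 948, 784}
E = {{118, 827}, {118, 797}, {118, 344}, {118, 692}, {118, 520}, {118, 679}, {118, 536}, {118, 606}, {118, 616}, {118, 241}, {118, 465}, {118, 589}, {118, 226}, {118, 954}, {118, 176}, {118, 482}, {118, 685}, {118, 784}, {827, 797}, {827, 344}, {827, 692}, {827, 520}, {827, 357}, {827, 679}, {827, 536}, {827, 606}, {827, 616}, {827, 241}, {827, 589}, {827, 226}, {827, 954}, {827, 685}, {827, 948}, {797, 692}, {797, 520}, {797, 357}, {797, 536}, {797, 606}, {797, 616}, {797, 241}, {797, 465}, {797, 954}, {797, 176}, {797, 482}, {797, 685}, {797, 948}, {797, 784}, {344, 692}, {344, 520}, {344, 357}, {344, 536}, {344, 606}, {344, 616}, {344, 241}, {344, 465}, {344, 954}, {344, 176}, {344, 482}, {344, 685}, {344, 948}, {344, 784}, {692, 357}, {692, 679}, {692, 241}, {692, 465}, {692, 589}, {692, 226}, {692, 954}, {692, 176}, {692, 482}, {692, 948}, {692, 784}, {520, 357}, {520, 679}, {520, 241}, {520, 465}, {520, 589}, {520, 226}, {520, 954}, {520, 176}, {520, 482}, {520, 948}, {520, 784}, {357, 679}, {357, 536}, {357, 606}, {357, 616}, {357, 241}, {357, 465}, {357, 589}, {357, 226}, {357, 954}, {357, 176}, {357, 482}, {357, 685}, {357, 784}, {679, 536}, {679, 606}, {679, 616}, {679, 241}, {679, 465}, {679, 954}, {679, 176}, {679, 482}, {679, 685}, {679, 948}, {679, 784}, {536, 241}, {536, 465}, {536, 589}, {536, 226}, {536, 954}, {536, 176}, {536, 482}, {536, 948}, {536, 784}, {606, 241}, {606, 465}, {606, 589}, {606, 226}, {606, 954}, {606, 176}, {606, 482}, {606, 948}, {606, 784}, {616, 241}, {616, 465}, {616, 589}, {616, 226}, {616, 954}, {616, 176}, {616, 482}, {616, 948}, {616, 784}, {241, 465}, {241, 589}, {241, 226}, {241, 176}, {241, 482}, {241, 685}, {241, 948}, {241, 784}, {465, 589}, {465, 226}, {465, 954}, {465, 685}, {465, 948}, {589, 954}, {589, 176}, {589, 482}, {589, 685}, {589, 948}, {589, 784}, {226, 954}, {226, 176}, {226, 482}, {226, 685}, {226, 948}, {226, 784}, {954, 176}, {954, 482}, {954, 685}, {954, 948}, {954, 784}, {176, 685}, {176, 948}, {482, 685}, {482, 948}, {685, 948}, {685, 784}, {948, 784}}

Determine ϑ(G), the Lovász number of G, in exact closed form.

6

N(797) = {118, 827, 692, 520, 357, 536, 606, 616, 241, 465, 954, 176, 482, 685, 948, 784}, |N(797)| = 16.
deg(536) = 15; N(536) = {118, 827, 797, 344, 357, 679, 241, 465, 589, 226, 954, 176, 482, 948, 784}.
Vertex 344 has 16 neighbors: 118, 827, 692, 520, 357, 536, 606, 616, 241, 465, 954, 176, 482, 685, 948, 784.
deg(226) = 16; N(226) = {118, 827, 692, 520, 357, 536, 606, 616, 241, 465, 954, 176, 482, 685, 948, 784}.
5 parts of sizes [6, 5, 5, 3, 2]; α(G) = 6 = ϑ (perfect).
≈ 6.0000000 (to 7 d.p.).
α=6, χ(Ḡ)=6; ϑ=6 lies between (collapsed).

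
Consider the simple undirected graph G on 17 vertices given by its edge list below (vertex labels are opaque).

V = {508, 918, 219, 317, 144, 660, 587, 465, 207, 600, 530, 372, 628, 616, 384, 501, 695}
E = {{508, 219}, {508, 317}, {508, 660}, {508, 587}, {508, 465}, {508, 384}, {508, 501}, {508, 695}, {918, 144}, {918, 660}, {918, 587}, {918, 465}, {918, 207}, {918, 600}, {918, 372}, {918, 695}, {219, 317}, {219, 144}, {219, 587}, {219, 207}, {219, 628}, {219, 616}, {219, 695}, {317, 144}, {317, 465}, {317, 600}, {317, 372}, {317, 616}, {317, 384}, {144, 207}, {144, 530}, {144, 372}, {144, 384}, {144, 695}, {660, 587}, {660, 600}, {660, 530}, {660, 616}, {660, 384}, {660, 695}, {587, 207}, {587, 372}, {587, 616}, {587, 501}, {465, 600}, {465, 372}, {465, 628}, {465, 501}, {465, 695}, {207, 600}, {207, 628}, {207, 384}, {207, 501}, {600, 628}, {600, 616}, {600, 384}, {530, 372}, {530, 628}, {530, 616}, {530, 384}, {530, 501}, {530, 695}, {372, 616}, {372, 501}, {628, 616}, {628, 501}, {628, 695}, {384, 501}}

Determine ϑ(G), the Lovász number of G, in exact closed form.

sqrt(17)

deg(918) = 8; N(918) = {144, 660, 587, 465, 207, 600, 372, 695}.
N(372) = {918, 317, 144, 587, 465, 530, 616, 501}, |N(372)| = 8.
Vertex 530 has 8 neighbors: 144, 660, 372, 628, 616, 384, 501, 695.
Vertex 587 has 8 neighbors: 508, 918, 219, 660, 207, 372, 616, 501.
Every vertex has degree 8 (N=17); SR(17,8,3,4) — a Paley graph.
The 3 distinct eigenvalues: [8.0, 1.5616, -2.5616].
−17·(-sqrt(17)/2 - 1/2) / ((8)−(-sqrt(17)/2 - 1/2)) = sqrt(17) = ϑ(G).
= 4.123106… (decimal).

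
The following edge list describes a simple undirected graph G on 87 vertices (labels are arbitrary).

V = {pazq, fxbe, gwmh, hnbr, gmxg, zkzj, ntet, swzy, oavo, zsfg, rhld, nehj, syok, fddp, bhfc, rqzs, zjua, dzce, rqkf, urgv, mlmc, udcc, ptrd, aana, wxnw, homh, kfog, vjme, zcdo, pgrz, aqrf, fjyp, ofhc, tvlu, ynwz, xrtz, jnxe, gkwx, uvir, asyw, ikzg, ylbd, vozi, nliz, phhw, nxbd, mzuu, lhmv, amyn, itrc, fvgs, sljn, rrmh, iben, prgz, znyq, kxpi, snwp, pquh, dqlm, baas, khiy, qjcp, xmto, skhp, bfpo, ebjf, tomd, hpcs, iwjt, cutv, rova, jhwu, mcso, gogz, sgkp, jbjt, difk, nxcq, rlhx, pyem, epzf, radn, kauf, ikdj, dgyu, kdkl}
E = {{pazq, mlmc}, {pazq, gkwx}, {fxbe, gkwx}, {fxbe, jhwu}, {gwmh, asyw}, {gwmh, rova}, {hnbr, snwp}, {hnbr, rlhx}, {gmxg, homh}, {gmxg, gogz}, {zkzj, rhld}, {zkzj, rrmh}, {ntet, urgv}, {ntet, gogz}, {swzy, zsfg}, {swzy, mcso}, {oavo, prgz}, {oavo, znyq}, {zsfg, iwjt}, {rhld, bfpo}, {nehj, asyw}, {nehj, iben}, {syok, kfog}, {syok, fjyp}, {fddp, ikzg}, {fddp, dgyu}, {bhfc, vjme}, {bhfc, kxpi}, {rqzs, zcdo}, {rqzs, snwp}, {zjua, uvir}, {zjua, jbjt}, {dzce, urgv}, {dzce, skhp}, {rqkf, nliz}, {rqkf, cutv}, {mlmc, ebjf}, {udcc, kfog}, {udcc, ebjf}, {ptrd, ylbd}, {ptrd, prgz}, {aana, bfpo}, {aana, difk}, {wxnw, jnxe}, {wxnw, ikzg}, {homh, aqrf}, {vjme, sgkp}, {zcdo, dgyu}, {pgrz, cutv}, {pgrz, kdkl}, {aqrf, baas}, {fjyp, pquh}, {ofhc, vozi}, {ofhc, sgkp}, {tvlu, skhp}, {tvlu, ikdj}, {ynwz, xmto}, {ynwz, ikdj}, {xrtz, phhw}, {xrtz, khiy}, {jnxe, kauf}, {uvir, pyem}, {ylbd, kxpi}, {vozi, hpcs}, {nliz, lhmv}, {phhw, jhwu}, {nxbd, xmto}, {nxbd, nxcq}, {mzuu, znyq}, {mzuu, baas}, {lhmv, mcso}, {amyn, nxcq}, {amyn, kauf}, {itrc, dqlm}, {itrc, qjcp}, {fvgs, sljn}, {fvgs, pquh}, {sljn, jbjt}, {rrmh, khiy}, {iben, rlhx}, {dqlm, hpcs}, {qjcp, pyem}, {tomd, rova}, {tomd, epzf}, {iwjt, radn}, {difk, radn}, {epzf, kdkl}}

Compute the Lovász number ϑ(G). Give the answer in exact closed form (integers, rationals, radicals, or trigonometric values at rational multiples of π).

87*cos(pi/87)/(cos(pi/87) + 1)

deg(radn) = 2; N(radn) = {iwjt, difk}.
N(gwmh) = {asyw, rova}, |N(gwmh)| = 2.
Vertex sljn has 2 neighbors: fvgs, jbjt.
N(aqrf) = {homh, baas}, |N(aqrf)| = 2.
Regular of degree 2 on 87 vertices: connected 2-regular on 87 ⇒ C_{87}.
spec(A) ≈ [2.0, 1.9948, 1.9792, 1.9532, 1.9171, 1.871, 1.8152, 1.7498, 1.6754, 1.5922, 1.5007, 1.4014, 1.2948, 1.1814, 1.0619, 0.9368, 0.8069, 0.6727, 0.5351, 0.3946, 0.2521, 0.1083, -0.0361, -0.1803, -0.3236, -0.4651, -0.6043, -0.7403, -0.8724, -1.0, -1.1224, -1.2389, -1.349, -1.452, -1.5475, -1.6348, -1.7137, -1.7836, -1.8443, -1.8953, -1.9364, -1.9675, -1.9883, -1.9987] (distinct, 4 d.p.).
λ_max=2, λ_min=-2*cos(pi/87); ϑ = −87·λ_min/(λ_max−λ_min) = 87*cos(pi/87)/(cos(pi/87) + 1).
ϑ(G) ≈ 43.4858.
Check 43 ≤ 87*cos(pi/87)/(cos(pi/87) + 1) ≤ 44: both strict.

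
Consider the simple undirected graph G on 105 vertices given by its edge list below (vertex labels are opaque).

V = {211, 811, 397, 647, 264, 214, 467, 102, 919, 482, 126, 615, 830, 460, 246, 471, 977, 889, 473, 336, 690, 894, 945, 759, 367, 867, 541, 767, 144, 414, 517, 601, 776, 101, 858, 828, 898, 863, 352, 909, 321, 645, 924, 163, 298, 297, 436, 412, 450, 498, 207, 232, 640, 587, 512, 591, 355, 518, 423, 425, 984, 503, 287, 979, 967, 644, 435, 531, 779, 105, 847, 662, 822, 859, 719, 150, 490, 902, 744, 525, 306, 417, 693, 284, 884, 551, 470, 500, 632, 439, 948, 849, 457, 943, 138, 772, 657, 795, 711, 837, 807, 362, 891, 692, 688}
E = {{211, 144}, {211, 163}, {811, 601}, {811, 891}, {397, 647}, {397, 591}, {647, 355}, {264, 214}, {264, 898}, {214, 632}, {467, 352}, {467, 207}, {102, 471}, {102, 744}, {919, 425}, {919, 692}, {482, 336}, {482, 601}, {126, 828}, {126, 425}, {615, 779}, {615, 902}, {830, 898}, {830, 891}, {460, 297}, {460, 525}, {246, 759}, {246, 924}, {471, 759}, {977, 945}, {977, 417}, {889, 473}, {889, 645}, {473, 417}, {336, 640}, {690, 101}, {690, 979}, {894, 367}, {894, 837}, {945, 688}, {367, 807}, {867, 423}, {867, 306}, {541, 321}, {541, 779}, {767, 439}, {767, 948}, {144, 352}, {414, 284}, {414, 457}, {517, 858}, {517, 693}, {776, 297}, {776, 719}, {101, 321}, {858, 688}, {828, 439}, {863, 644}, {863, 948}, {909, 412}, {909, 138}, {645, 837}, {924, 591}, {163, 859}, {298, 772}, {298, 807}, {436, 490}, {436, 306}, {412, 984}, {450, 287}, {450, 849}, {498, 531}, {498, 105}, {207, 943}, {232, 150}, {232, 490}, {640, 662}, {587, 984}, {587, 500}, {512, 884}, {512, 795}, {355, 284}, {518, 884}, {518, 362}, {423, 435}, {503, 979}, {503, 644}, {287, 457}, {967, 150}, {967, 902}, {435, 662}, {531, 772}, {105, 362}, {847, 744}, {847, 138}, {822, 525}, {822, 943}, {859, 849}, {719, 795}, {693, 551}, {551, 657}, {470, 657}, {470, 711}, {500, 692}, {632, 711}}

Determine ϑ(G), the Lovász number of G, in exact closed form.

105*cos(pi/105)/(cos(pi/105) + 1)

N(711) = {470, 632}, |N(711)| = 2.
deg(847) = 2; N(847) = {744, 138}.
Vertex 692 has 2 neighbors: 919, 500.
Vertex 214 has 2 neighbors: 264, 632.
Regular of degree 2 on 105 vertices: this is C_{105}, the 105-cycle.
The 53 distinct eigenvalues: [2.0, 1.996, 1.986, 1.968, 1.943, 1.911, 1.872, 1.827, 1.775, 1.717, 1.652, 1.582, 1.506, 1.425, 1.338, 1.247, 1.151, 1.051, 0.948, 0.841, 0.731, 0.618, 0.503, 0.387, 0.268, 0.149, 0.03, -0.09, -0.209, -0.328, -0.445, -0.561, -0.675, -0.786, -0.895, -1.0, -1.102, -1.2, -1.293, -1.382, -1.466, -1.545, -1.618, -1.685, -1.747, -1.802, -1.851, -1.893, -1.928, -1.956, -1.978, -1.992, -1.999].
Lovász (edge-transitive): ϑ = −105·(-2*cos(pi/105))/((2)−(-2*cos(pi/105))) = 105*cos(pi/105)/(cos(pi/105) + 1).
= 52.4882487… (decimal).
52 ≤ 105*cos(pi/105)/(cos(pi/105) + 1) ≤ 53: both strict.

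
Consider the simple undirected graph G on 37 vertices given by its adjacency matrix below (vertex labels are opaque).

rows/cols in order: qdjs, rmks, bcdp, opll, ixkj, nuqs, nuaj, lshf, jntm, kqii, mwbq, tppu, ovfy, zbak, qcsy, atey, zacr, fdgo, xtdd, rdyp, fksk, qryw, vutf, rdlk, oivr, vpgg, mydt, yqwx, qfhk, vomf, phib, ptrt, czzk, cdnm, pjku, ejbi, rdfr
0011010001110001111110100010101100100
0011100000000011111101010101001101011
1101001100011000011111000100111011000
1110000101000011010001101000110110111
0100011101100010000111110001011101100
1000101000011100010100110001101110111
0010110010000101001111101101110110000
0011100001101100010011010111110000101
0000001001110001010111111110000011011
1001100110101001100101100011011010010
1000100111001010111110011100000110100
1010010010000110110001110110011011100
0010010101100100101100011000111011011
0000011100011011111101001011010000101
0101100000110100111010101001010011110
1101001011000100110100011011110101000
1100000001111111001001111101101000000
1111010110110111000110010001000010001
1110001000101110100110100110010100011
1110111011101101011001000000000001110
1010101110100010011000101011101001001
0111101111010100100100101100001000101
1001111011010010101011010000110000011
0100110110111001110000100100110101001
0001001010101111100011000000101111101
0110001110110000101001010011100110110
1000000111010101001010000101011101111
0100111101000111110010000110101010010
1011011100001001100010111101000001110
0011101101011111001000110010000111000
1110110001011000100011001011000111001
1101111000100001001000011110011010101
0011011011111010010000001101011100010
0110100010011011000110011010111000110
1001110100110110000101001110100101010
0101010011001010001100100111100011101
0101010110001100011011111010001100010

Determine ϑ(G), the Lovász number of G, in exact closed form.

deg(atey) = 18; N(atey) = {qdjs, rmks, opll, nuaj, jntm, kqii, zbak, zacr, fdgo, rdyp, rdlk, oivr, mydt, yqwx, qfhk, vomf, ptrt, cdnm}.
deg(opll) = 18; N(opll) = {qdjs, rmks, bcdp, lshf, kqii, qcsy, atey, fdgo, qryw, vutf, oivr, qfhk, vomf, ptrt, czzk, pjku, ejbi, rdfr}.
Vertex lshf has 18 neighbors: bcdp, opll, ixkj, kqii, mwbq, ovfy, zbak, fdgo, fksk, qryw, rdlk, vpgg, mydt, yqwx, qfhk, vomf, pjku, rdfr.
N(qcsy) = {rmks, opll, ixkj, mwbq, tppu, zbak, zacr, fdgo, xtdd, fksk, vutf, oivr, yqwx, vomf, czzk, cdnm, pjku, ejbi}, |N(qcsy)| = 18.
Every vertex has degree 18 (N=37); strongly regular (37,18,8,9).
Distinct eigenvalues (to 6 d.p.): [18.0, 2.541381, -3.541381].
Lovász (edge-transitive): ϑ = −37·(-sqrt(37)/2 - 1/2)/((18)−(-sqrt(37)/2 - 1/2)) = sqrt(37).
≈ 6.082762530 (to 9 d.p.).

sqrt(37)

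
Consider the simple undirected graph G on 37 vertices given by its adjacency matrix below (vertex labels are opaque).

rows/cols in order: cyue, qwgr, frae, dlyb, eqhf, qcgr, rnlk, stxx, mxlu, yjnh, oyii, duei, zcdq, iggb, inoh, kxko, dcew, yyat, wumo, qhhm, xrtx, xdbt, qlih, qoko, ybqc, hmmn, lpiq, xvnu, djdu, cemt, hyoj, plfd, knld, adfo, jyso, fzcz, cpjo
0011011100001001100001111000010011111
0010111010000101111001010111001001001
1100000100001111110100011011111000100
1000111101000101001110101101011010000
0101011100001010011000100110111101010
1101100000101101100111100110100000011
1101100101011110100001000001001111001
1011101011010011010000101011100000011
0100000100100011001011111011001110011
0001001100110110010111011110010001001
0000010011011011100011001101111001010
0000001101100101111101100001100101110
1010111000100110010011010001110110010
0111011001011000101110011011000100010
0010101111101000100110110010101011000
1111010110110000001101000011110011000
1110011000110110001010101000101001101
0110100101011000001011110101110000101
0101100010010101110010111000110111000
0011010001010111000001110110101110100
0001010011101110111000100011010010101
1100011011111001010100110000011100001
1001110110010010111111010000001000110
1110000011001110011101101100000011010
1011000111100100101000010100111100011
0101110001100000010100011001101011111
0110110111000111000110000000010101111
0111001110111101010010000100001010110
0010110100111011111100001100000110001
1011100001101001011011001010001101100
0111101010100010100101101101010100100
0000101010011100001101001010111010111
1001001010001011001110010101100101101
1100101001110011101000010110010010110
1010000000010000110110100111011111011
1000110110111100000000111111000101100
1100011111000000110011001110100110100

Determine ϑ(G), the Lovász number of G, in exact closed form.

Vertex cyue has 18 neighbors: frae, dlyb, qcgr, rnlk, stxx, zcdq, kxko, dcew, xdbt, qlih, qoko, ybqc, cemt, knld, adfo, jyso, fzcz, cpjo.
N(lpiq) = {qwgr, frae, eqhf, qcgr, stxx, mxlu, yjnh, iggb, inoh, kxko, qhhm, xrtx, cemt, plfd, adfo, jyso, fzcz, cpjo}, |N(lpiq)| = 18.
N(qhhm) = {frae, dlyb, qcgr, yjnh, duei, iggb, inoh, kxko, xdbt, qlih, qoko, hmmn, lpiq, djdu, hyoj, plfd, knld, jyso}, |N(qhhm)| = 18.
deg(yyat) = 18; N(yyat) = {qwgr, frae, eqhf, stxx, yjnh, duei, zcdq, wumo, xrtx, xdbt, qlih, qoko, hmmn, xvnu, djdu, cemt, jyso, cpjo}.
Every vertex has degree 18 (N=37); Paley(37): SR with (k,λ,μ)=(18,8,9).
spec(A) ≈ [18.0, 2.541381, -3.541381] (distinct, 6 d.p.).
Lovász: ϑ = −37(-sqrt(37)/2 - 1/2)/(18+-(-sqrt(37)/2 - 1/2)) = sqrt(37).
Numerically 6.082763.

sqrt(37)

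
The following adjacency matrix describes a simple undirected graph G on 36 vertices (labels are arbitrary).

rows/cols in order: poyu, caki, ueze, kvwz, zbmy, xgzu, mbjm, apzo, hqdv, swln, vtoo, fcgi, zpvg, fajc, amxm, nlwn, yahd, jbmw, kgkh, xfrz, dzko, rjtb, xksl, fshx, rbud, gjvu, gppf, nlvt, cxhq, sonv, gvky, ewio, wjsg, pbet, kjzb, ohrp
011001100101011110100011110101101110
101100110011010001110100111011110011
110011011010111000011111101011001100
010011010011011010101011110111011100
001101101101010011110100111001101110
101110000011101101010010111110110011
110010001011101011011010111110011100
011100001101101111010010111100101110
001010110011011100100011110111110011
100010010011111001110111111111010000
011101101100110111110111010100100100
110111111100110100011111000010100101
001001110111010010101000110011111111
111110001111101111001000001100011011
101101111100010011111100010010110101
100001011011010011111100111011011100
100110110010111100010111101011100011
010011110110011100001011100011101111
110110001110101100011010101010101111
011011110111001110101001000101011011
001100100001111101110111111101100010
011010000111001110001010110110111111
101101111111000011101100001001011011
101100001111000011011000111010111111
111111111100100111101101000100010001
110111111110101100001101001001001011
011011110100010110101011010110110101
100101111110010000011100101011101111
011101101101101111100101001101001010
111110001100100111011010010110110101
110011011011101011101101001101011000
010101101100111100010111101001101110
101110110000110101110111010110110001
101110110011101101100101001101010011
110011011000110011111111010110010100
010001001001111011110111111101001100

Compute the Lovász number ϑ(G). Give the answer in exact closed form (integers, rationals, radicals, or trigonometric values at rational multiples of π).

deg(wjsg) = 21; N(wjsg) = {poyu, ueze, kvwz, zbmy, mbjm, apzo, zpvg, fajc, nlwn, jbmw, kgkh, xfrz, rjtb, xksl, fshx, gjvu, nlvt, cxhq, gvky, ewio, ohrp}.
N(amxm) = {poyu, ueze, kvwz, xgzu, mbjm, apzo, hqdv, swln, fajc, yahd, jbmw, kgkh, xfrz, dzko, rjtb, gjvu, cxhq, gvky, ewio, pbet, ohrp}, |N(amxm)| = 21.
Vertex zbmy has 21 neighbors: ueze, kvwz, xgzu, mbjm, hqdv, swln, fcgi, fajc, yahd, jbmw, kgkh, xfrz, rjtb, rbud, gjvu, gppf, sonv, gvky, wjsg, pbet, kjzb.
N(sonv) = {poyu, caki, ueze, kvwz, zbmy, hqdv, swln, zpvg, nlwn, yahd, jbmw, xfrz, dzko, xksl, gjvu, nlvt, cxhq, gvky, ewio, pbet, ohrp}, |N(sonv)| = 21.
36-vertex 21-regular graph: Kneser K(9,2) on C(9,2)=36 vertices.
Distinct eigenvalues (to 4 d.p.): [21.0, 1.0, -6.0].
Lovász: ϑ = −36(-6)/(21+-1*(-6)) = 8.
= 8.000000000… (decimal).

8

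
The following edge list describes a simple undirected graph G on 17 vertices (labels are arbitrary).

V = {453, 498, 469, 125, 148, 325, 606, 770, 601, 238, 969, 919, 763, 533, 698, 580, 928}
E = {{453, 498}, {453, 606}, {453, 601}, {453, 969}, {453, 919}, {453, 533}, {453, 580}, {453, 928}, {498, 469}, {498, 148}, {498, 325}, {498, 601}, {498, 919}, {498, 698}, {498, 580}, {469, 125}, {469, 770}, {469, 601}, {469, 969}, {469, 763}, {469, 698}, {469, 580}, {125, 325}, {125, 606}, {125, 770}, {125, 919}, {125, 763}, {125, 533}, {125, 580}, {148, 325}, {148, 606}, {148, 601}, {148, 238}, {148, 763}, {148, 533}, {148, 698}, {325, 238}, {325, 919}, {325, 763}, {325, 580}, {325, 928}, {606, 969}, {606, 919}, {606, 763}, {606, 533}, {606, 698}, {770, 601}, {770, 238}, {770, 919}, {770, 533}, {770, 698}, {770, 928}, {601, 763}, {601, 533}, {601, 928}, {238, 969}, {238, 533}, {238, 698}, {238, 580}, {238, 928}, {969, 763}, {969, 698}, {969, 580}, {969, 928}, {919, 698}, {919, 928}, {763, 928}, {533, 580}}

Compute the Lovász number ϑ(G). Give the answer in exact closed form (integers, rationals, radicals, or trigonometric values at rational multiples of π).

sqrt(17)

deg(453) = 8; N(453) = {498, 606, 601, 969, 919, 533, 580, 928}.
deg(601) = 8; N(601) = {453, 498, 469, 148, 770, 763, 533, 928}.
Vertex 125 has 8 neighbors: 469, 325, 606, 770, 919, 763, 533, 580.
deg(325) = 8; N(325) = {498, 125, 148, 238, 919, 763, 580, 928}.
deg(v) = 8 for all v (|V|=17); Paley(17): SR with (k,λ,μ)=(8,3,4).
A has 3 distinct eigenvalues ≈ [8.0, 1.5616, -2.5616].
With N=17: ϑ(G) = 17·(-(-sqrt(17)/2 - 1/2))/(8−(-sqrt(17)/2 - 1/2)) = sqrt(17).
Numerically 4.1231.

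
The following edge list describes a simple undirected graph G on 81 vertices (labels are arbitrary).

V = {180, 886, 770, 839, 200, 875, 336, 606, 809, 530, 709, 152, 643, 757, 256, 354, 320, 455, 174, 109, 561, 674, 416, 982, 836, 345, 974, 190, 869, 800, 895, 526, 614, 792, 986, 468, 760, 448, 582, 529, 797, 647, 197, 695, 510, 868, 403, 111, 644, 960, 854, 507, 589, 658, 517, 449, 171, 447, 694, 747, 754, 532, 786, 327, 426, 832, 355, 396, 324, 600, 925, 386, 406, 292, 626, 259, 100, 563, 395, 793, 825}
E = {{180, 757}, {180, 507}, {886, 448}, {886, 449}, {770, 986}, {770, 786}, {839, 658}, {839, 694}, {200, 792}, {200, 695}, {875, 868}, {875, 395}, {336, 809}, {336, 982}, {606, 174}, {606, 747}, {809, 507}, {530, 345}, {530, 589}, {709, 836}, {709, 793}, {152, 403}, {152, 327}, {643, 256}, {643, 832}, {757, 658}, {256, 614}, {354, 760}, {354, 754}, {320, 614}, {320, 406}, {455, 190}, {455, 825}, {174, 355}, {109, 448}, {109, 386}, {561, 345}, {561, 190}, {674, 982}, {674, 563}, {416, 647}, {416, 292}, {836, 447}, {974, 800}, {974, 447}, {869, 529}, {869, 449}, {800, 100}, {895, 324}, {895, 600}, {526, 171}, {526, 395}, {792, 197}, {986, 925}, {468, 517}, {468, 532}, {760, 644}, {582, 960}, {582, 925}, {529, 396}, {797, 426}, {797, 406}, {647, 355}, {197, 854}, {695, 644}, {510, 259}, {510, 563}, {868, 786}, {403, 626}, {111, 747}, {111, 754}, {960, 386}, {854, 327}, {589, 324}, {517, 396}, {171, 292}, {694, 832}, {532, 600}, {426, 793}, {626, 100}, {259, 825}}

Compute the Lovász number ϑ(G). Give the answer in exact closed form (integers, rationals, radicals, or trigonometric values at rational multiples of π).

81*cos(pi/81)/(cos(pi/81) + 1)

Vertex 757 has 2 neighbors: 180, 658.
Vertex 839 has 2 neighbors: 658, 694.
N(869) = {529, 449}, |N(869)| = 2.
N(658) = {839, 757}, |N(658)| = 2.
2-regular, N=81; connected 2-regular on 81 ⇒ C_{81}.
The 41 distinct eigenvalues: [2.0, 1.994, 1.976, 1.946, 1.904, 1.851, 1.787, 1.712, 1.627, 1.532, 1.428, 1.315, 1.194, 1.066, 0.932, 0.792, 0.647, 0.499, 0.347, 0.194, 0.039, -0.116, -0.271, -0.423, -0.574, -0.72, -0.863, -1.0, -1.131, -1.256, -1.372, -1.481, -1.581, -1.671, -1.751, -1.821, -1.879, -1.927, -1.963, -1.986, -1.998].
−81·(-2*cos(pi/81)) / ((2)−(-2*cos(pi/81))) = 81*cos(pi/81)/(cos(pi/81) + 1) = ϑ(G).
Numerically 40.4848.
40 ≤ 81*cos(pi/81)/(cos(pi/81) + 1) ≤ 41: both strict.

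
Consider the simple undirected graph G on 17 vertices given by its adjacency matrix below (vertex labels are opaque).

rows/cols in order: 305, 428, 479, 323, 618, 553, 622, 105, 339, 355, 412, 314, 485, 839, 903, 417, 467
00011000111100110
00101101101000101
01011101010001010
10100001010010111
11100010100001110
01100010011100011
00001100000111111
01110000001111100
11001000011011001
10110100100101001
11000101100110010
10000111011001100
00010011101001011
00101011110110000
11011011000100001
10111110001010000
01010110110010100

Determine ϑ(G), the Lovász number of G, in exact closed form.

sqrt(17)

deg(839) = 8; N(839) = {479, 618, 622, 105, 339, 355, 314, 485}.
Vertex 417 has 8 neighbors: 305, 479, 323, 618, 553, 622, 412, 485.
N(105) = {428, 479, 323, 412, 314, 485, 839, 903}, |N(105)| = 8.
N(467) = {428, 323, 553, 622, 339, 355, 485, 903}, |N(467)| = 8.
deg(v) = 8 for all v (|V|=17); SR(17,8,3,4) — a Paley graph.
spec(A) ≈ [8.0, 1.5616, -2.5616] (distinct, 4 d.p.).
λ_max=8, λ_min=-sqrt(17)/2 - 1/2; ϑ = −17·λ_min/(λ_max−λ_min) = sqrt(17).
≈ 4.1231056 (to 7 d.p.).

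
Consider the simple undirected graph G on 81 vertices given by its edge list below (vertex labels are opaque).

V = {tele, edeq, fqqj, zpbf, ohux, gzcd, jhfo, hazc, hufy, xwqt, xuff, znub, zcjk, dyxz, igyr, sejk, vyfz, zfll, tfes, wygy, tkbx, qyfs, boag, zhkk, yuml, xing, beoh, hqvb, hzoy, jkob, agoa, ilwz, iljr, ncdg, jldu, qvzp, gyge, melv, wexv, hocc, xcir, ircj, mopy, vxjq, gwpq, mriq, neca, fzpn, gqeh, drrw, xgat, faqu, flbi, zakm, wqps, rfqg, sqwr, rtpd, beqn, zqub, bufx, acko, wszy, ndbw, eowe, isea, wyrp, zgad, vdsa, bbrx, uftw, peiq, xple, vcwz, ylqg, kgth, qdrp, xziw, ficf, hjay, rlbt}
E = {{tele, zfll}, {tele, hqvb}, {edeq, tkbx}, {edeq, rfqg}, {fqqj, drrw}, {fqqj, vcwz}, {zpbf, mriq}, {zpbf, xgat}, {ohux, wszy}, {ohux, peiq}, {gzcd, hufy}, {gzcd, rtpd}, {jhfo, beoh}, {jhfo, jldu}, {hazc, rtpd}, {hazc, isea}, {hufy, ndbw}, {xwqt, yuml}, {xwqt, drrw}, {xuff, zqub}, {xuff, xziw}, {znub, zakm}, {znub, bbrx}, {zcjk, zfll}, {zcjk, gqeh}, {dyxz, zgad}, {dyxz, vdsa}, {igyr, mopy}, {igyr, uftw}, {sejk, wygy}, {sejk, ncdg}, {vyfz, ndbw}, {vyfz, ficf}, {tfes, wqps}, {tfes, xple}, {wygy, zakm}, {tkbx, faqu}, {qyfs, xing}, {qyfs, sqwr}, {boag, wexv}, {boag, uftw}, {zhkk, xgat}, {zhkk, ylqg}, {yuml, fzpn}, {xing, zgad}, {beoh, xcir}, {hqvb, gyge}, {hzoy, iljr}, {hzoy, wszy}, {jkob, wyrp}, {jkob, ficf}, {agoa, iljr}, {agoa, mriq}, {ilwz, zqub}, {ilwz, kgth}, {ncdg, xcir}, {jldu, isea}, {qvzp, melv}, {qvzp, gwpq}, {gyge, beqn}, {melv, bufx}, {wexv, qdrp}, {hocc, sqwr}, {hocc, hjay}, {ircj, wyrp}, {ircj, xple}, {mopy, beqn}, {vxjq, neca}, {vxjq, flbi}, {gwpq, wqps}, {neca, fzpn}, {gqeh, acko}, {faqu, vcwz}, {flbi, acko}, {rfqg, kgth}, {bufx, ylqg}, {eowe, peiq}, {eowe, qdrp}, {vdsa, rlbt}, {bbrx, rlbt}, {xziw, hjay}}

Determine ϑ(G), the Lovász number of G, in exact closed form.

81*cos(pi/81)/(cos(pi/81) + 1)

N(gzcd) = {hufy, rtpd}, |N(gzcd)| = 2.
Vertex zfll has 2 neighbors: tele, zcjk.
deg(sqwr) = 2; N(sqwr) = {qyfs, hocc}.
Vertex ndbw has 2 neighbors: hufy, vyfz.
Regular of degree 2 on 81 vertices: a single 81-cycle (edge-transitive).
The 41 distinct eigenvalues: [2.0, 1.994, 1.976, 1.9461, 1.9045, 1.8514, 1.7873, 1.7123, 1.6271, 1.5321, 1.4279, 1.315, 1.1943, 1.0664, 0.9321, 0.7922, 0.6475, 0.4989, 0.3473, 0.1936, 0.0388, -0.1163, -0.2707, -0.4234, -0.5736, -0.7204, -0.8628, -1.0, -1.1312, -1.2556, -1.3725, -1.4811, -1.5808, -1.671, -1.7511, -1.8207, -1.8794, -1.9267, -1.9625, -1.9865, -1.9985].
Lovász: ϑ = −81(-2*cos(pi/81))/(2+-(-1)*2*cos(pi/81)) = 81*cos(pi/81)/(cos(pi/81) + 1).
ϑ(G) ≈ 40.48476531.
40 ≤ 81*cos(pi/81)/(cos(pi/81) + 1) ≤ 41: both strict.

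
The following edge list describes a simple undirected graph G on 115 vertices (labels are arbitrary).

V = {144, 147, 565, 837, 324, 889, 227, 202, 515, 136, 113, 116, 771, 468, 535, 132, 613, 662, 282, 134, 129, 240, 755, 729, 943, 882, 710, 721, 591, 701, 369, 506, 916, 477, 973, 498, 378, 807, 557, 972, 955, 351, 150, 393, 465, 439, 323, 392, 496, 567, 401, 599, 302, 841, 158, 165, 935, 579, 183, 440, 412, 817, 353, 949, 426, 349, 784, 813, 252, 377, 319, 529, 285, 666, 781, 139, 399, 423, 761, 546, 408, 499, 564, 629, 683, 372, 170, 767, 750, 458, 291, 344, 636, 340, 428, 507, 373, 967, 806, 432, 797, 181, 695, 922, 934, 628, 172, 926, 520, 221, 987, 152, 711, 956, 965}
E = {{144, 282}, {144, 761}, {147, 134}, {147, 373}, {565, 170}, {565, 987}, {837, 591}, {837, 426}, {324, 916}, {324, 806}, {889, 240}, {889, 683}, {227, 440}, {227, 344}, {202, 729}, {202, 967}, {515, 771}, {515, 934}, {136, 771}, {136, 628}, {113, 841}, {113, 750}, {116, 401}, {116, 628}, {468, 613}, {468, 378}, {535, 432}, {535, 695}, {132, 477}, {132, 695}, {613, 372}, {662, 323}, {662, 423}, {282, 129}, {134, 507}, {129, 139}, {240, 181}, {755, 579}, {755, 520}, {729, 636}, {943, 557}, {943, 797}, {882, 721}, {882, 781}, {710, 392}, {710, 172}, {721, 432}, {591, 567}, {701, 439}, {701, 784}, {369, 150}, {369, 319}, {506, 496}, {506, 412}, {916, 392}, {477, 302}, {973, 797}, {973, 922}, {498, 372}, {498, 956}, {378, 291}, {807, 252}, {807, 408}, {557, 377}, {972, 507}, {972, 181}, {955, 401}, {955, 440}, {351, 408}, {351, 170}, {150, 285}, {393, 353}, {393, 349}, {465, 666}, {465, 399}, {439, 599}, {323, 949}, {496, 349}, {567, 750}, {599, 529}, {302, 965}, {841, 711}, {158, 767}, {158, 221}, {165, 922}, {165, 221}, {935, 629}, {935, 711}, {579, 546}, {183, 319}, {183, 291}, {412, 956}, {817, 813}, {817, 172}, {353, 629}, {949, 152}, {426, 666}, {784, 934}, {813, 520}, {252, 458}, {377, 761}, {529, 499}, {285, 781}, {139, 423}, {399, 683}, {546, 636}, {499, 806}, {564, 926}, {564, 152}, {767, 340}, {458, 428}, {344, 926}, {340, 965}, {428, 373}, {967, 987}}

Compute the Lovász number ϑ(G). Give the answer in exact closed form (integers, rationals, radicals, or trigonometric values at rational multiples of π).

115*cos(pi/115)/(cos(pi/115) + 1)

Vertex 535 has 2 neighbors: 432, 695.
Vertex 710 has 2 neighbors: 392, 172.
Vertex 837 has 2 neighbors: 591, 426.
deg(349) = 2; N(349) = {393, 496}.
2-regular, N=115; the odd cycle C_{115}.
A has 58 distinct eigenvalues ≈ [2.0, 1.997, 1.988, 1.973, 1.952, 1.926, 1.893, 1.856, 1.812, 1.763, 1.709, 1.65, 1.585, 1.516, 1.443, 1.365, 1.283, 1.198, 1.108, 1.016, 0.92, 0.822, 0.721, 0.618, 0.513, 0.407, 0.299, 0.191, 0.082, -0.027, -0.136, -0.245, -0.353, -0.46, -0.566, -0.67, -0.772, -0.871, -0.968, -1.062, -1.153, -1.241, -1.325, -1.405, -1.48, -1.551, -1.618, -1.68, -1.737, -1.788, -1.834, -1.875, -1.91, -1.94, -1.964, -1.981, -1.993, -1.999].
With N=115: ϑ(G) = 115·(-(-1)*2*cos(pi/115))/(2−(-2*cos(pi/115))) = 115*cos(pi/115)/(cos(pi/115) + 1).
= 57.4893… (decimal).
Lovász sandwich 57 ≤ 115*cos(pi/115)/(cos(pi/115) + 1) ≤ 58: both strict.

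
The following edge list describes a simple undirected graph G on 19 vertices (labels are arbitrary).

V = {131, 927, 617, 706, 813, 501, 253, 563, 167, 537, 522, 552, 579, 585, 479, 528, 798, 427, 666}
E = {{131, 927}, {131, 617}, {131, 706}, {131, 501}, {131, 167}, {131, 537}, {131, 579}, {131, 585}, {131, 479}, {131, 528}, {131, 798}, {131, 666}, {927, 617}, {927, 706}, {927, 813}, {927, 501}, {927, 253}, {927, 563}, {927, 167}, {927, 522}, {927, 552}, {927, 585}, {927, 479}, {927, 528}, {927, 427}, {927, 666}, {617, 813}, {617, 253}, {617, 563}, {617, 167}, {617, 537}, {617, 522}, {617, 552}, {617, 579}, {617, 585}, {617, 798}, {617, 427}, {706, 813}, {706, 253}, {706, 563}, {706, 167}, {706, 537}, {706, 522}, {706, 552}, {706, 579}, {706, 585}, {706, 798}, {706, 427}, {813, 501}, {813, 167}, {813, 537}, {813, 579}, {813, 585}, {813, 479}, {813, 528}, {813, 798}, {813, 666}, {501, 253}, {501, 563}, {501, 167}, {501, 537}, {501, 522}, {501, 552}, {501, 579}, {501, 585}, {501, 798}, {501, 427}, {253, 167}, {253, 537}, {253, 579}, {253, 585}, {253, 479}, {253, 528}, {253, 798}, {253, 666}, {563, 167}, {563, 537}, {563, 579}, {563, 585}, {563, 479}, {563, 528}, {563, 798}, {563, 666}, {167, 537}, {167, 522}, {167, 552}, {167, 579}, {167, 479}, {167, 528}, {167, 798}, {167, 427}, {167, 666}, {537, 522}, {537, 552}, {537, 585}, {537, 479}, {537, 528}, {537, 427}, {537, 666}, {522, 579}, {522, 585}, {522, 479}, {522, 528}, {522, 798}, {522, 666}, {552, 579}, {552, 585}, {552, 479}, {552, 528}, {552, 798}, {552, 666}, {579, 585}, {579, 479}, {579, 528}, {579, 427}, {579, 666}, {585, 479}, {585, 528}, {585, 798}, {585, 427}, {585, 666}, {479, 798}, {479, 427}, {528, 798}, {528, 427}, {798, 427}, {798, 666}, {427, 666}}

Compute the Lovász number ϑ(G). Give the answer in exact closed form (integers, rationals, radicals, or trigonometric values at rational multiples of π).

7

deg(579) = 15; N(579) = {131, 617, 706, 813, 501, 253, 563, 167, 522, 552, 585, 479, 528, 427, 666}.
N(522) = {927, 617, 706, 501, 167, 537, 579, 585, 479, 528, 798, 666}, |N(522)| = 12.
deg(528) = 13; N(528) = {131, 927, 813, 253, 563, 167, 537, 522, 552, 579, 585, 798, 427}.
Vertex 552 has 12 neighbors: 927, 617, 706, 501, 167, 537, 579, 585, 479, 528, 798, 666.
4 parts of sizes [7, 6, 4, 2]; α(G) = 7 = ϑ (perfect).
= 7.00000000… (decimal).
Sandwich: α(G)=7 ≤ ϑ(G)=7 ≤ χ(Ḡ)=7 (collapsed).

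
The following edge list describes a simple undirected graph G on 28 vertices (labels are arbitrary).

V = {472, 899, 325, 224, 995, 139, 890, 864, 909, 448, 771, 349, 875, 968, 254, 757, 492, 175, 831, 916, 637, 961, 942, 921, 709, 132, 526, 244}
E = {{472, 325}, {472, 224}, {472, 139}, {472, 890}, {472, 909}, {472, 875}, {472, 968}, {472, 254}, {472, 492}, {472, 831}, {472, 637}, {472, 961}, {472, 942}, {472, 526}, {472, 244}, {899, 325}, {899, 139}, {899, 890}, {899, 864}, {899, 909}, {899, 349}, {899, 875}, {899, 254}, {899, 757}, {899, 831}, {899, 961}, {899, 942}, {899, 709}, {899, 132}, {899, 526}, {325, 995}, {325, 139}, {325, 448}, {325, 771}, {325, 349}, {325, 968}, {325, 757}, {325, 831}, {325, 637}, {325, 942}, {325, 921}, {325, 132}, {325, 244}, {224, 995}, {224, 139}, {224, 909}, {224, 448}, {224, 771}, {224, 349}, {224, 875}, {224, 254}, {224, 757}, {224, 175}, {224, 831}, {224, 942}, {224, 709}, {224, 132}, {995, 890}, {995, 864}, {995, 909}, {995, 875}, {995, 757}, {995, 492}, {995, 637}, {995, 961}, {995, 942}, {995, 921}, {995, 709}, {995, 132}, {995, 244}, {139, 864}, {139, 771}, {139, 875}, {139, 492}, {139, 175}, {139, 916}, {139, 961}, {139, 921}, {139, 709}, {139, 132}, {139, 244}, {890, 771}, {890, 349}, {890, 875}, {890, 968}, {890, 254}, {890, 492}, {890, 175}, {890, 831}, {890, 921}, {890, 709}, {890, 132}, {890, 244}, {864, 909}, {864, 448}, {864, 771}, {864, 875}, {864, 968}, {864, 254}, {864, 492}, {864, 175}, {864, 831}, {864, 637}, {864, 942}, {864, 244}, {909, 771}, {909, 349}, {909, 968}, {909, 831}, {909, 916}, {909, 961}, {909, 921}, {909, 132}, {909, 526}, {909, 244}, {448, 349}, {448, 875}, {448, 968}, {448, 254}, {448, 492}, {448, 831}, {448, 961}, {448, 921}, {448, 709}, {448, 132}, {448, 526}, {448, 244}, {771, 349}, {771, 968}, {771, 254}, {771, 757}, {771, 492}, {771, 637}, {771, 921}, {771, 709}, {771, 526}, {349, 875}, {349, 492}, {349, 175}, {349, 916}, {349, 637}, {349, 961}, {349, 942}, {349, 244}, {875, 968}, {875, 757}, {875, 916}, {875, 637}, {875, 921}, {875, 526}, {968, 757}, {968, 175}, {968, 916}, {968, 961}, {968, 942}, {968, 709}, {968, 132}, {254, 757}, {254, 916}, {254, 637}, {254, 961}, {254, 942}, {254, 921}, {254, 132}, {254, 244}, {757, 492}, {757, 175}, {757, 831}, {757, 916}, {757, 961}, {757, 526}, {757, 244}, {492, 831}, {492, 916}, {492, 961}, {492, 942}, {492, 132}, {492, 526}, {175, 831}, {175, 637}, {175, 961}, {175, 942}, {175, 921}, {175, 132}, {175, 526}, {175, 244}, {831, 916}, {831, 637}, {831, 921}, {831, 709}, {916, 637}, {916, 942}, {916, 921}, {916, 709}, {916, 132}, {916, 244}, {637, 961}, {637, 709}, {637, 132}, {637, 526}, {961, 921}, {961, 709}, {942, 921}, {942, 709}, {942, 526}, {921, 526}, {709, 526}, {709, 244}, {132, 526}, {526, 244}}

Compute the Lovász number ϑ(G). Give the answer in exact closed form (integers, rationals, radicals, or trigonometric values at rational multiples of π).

Vertex 864 has 15 neighbors: 899, 995, 139, 909, 448, 771, 875, 968, 254, 492, 175, 831, 637, 942, 244.
deg(349) = 15; N(349) = {899, 325, 224, 890, 909, 448, 771, 875, 492, 175, 916, 637, 961, 942, 244}.
deg(132) = 15; N(132) = {899, 325, 224, 995, 139, 890, 909, 448, 968, 254, 492, 175, 916, 637, 526}.
N(224) = {472, 995, 139, 909, 448, 771, 349, 875, 254, 757, 175, 831, 942, 709, 132}, |N(224)| = 15.
15-regular, N=28; Kneser-type, 2-subsets of [8].
The 3 distinct eigenvalues: [15.0, 1.0, -5.0].
Lovász (edge-transitive): ϑ = −28·(-5)/((15)−(-5)) = 7.
≈ 7.0000 (to 4 d.p.).

7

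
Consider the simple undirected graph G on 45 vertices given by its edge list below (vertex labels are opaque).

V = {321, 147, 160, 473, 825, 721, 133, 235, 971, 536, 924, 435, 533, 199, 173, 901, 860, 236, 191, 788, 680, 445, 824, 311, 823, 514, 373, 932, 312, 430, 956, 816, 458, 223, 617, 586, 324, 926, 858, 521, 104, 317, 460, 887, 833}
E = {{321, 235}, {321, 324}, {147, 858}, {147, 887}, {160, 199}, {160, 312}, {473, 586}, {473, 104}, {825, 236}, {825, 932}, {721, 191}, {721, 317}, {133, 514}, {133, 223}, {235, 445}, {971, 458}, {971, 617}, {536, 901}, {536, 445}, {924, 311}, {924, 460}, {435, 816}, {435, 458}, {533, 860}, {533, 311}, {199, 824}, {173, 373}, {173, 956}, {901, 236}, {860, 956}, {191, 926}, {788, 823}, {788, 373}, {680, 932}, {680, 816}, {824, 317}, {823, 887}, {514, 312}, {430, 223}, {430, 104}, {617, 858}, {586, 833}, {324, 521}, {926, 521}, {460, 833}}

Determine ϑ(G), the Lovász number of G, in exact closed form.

45*cos(pi/45)/(cos(pi/45) + 1)

deg(199) = 2; N(199) = {160, 824}.
Vertex 833 has 2 neighbors: 586, 460.
deg(312) = 2; N(312) = {160, 514}.
deg(924) = 2; N(924) = {311, 460}.
Regular of degree 2 on 45 vertices: the odd cycle C_{45}.
Distinct eigenvalues (to 6 d.p.): [2.0, 1.980536, 1.922523, 1.827091, 1.696096, 1.532089, 1.338261, 1.118386, 0.876742, 0.618034, 0.347296, 0.069799, -0.209057, -0.483844, -0.749213, -1.0, -1.231323, -1.43868, -1.618034, -1.765895, -1.879385, -1.956295, -1.995128].
ϑ = −N·λ_min/(λ_max−λ_min) = −45·(-2*cos(pi/45))/(2−(-2*cos(pi/45))) = 45*cos(pi/45)/(cos(pi/45) + 1).
= 22.472562… (decimal).
Lovász sandwich 22 ≤ 45*cos(pi/45)/(cos(pi/45) + 1) ≤ 23: both strict.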